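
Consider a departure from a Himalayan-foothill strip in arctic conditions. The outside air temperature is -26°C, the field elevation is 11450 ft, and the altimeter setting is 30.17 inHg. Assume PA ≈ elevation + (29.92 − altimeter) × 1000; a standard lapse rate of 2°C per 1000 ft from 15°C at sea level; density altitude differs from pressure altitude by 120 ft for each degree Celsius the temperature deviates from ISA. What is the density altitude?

Pressure altitude = 11450 + (29.92 − 30.17) × 1000 = 11450 + (-250) = 11200 ft.
ISA temperature at 11200 ft = 15 − 2 × (11200/1000) = -7.4°C.
ISA deviation = -26 − (-7.4) = -18.6°C.
Density altitude = 11200 + 120 × (-18.6) = 8968 ft.

8968 ft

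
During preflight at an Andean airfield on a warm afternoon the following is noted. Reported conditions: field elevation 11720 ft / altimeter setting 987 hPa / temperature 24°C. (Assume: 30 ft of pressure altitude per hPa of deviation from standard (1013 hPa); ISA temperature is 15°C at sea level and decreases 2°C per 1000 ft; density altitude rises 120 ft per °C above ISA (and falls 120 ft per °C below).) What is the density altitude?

16580 ft

Pressure altitude = 11720 + (1013 − 987) × 30 = 11720 + (+780) = 12500 ft.
ISA temperature at 12500 ft = 15 − 2 × (12500/1000) = -10°C.
ISA deviation = 24 − (-10) = +34°C.
Density altitude = 12500 + 120 × (34) = 16580 ft.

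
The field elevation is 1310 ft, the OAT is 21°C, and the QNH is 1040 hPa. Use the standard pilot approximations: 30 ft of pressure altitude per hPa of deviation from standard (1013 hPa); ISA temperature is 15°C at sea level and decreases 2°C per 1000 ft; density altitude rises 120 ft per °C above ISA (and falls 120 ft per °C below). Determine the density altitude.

Pressure altitude = 1310 + (1013 − 1040) × 30 = 1310 + (-810) = 500 ft.
ISA temperature at 500 ft = 15 − 2 × (500/1000) = 14°C.
ISA deviation = 21 − 14 = +7°C.
Density altitude = 500 + 120 × (7) = 1340 ft.

1340 ft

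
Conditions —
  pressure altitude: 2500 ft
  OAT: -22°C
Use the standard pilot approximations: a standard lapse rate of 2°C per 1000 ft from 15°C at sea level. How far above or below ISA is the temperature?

ISA temperature at 2500 ft = 15 − 2 × (2500/1000) = 10°C.
Deviation = OAT − ISA = -22 − 10 = -32°C.

ISA-32°C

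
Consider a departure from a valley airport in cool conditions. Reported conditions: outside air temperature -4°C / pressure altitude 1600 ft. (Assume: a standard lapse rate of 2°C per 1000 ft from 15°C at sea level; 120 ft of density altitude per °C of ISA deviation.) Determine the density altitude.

-296 ft

ISA temperature at 1600 ft = 15 − 2 × (1600/1000) = 11.8°C.
ISA deviation = -4 − 11.8 = -15.8°C.
Density altitude = 1600 + 120 × (-15.8) = 1600 + (-1896) = -296 ft.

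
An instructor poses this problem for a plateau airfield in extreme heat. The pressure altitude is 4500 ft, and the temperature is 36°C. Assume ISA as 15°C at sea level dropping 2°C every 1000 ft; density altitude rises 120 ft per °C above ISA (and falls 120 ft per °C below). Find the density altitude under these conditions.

ISA temperature at 4500 ft = 15 − 2 × (4500/1000) = 6°C.
ISA deviation = 36 − 6 = +30°C.
Density altitude = 4500 + 120 × (30) = 4500 + (+3600) = 8100 ft.

8100 ft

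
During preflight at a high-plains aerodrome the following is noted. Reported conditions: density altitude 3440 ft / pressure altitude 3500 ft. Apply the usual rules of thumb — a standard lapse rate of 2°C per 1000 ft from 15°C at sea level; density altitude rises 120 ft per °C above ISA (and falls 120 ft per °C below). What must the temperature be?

Density altitude − pressure altitude = 3440 − 3500 = -60 ft.
At 120 ft/°C that is an ISA deviation of -60/120 = -0.5°C.
ISA temperature at 3500 ft = 15 − 2 × (3500/1000) = 8°C.
OAT = ISA + deviation = 8 + (-0.5) = 7.5°C.

7.5°C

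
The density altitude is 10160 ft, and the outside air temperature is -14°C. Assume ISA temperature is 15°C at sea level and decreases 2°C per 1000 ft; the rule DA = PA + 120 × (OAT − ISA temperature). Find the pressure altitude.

11000 ft

DA = PA + 120 × (OAT − (15 − 2·PA/1000)) = PA + 120·OAT − 1800 + 0.24·PA = 1.24·PA + 120·OAT − 1800.
So 1.24·PA = 10160 − 120 × (-14) + 1800 = 13640.
PA = 13640 / 1.24 = 11000 ft.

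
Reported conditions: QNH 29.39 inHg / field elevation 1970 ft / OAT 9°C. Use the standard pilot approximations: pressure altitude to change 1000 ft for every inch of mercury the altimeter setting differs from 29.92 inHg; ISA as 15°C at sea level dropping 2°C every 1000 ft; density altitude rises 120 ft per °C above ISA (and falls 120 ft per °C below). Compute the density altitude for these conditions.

Pressure altitude = 1970 + (29.92 − 29.39) × 1000 = 1970 + (+530) = 2500 ft.
ISA temperature at 2500 ft = 15 − 2 × (2500/1000) = 10°C.
ISA deviation = 9 − 10 = -1°C.
Density altitude = 2500 + 120 × (-1) = 2380 ft.

2380 ft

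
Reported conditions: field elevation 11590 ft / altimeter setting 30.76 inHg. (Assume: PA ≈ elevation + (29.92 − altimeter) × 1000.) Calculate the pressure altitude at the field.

Pressure correction = (29.92 − 30.76) × 1000 = -840 ft.
Pressure altitude = 11590 + (-840) = 10750 ft.

10750 ft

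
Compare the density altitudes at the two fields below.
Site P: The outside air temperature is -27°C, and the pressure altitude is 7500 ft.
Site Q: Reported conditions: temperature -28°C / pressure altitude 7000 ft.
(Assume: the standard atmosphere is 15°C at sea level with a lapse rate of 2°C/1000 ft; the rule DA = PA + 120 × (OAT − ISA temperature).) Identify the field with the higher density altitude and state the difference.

Site P: ISA temp = 0°C, deviation -27°C, DA = 7500 + 120 × (-27) = 4260 ft.
Site Q: ISA temp = 1°C, deviation -29°C, DA = 7000 + 120 × (-29) = 3520 ft.
Site P is higher by 4260 − 3520 = 740 ft.

Site P by 740 ft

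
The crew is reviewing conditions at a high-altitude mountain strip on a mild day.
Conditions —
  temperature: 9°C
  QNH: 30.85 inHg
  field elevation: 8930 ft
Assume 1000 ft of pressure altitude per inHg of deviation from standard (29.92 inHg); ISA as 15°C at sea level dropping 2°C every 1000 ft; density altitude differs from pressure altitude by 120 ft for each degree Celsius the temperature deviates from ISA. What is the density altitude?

9200 ft

Pressure altitude = 8930 + (29.92 − 30.85) × 1000 = 8930 + (-930) = 8000 ft.
ISA temperature at 8000 ft = 15 − 2 × (8000/1000) = -1°C.
ISA deviation = 9 − (-1) = +10°C.
Density altitude = 8000 + 120 × (10) = 9200 ft.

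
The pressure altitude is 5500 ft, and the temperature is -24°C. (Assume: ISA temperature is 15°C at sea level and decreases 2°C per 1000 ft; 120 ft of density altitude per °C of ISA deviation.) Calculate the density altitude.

2140 ft

ISA temperature at 5500 ft = 15 − 2 × (5500/1000) = 4°C.
ISA deviation = -24 − 4 = -28°C.
Density altitude = 5500 + 120 × (-28) = 5500 + (-3360) = 2140 ft.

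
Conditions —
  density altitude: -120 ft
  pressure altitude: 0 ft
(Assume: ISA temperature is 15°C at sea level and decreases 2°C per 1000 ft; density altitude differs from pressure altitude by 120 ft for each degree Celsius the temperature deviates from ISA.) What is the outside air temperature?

Density altitude − pressure altitude = -120 − 0 = -120 ft.
At 120 ft/°C that is an ISA deviation of -120/120 = -1°C.
ISA temperature at 0 ft = 15 − 2 × (0/1000) = 15°C.
OAT = ISA + deviation = 15 + (-1) = 14°C.

14°C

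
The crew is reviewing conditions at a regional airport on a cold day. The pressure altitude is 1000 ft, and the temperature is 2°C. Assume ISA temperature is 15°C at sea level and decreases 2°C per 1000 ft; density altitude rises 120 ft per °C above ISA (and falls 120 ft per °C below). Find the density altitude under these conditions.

-320 ft

ISA temperature at 1000 ft = 15 − 2 × (1000/1000) = 13°C.
ISA deviation = 2 − 13 = -11°C.
Density altitude = 1000 + 120 × (-11) = 1000 + (-1320) = -320 ft.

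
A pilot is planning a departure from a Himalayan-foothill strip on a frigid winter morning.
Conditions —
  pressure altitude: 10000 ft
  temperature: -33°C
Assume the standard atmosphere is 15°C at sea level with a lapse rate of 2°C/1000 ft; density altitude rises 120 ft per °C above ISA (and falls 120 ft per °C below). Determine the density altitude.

6640 ft

ISA temperature at 10000 ft = 15 − 2 × (10000/1000) = -5°C.
ISA deviation = -33 − (-5) = -28°C.
Density altitude = 10000 + 120 × (-28) = 10000 + (-3360) = 6640 ft.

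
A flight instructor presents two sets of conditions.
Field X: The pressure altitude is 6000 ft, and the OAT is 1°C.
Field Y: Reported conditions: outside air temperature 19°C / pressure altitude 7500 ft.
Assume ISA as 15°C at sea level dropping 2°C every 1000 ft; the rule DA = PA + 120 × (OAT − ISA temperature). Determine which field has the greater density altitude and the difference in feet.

Field Y by 4020 ft

Field X: ISA temp = 3°C, deviation -2°C, DA = 6000 + 120 × (-2) = 5760 ft.
Field Y: ISA temp = 0°C, deviation +19°C, DA = 7500 + 120 × 19 = 9780 ft.
Field Y is higher by 9780 − 5760 = 4020 ft.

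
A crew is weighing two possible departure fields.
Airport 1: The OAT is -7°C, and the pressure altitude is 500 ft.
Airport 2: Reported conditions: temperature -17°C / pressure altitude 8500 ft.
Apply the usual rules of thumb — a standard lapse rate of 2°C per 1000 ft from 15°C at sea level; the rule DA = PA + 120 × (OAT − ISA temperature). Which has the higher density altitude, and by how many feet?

Airport 2 by 8720 ft

Airport 1: ISA temp = 14°C, deviation -21°C, DA = 500 + 120 × (-21) = -2020 ft.
Airport 2: ISA temp = -2°C, deviation -15°C, DA = 8500 + 120 × (-15) = 6700 ft.
Airport 2 is higher by 6700 − (-2020) = 8720 ft.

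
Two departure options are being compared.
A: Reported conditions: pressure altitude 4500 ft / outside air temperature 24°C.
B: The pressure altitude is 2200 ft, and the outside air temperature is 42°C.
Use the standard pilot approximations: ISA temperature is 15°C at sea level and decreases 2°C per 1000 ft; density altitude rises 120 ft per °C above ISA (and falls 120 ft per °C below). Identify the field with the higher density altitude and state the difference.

A: ISA temp = 6°C, deviation +18°C, DA = 4500 + 120 × 18 = 6660 ft.
B: ISA temp = 10.6°C, deviation +31.4°C, DA = 2200 + 120 × 31.4 = 5968 ft.
A is higher by 6660 − 5968 = 692 ft.

A by 692 ft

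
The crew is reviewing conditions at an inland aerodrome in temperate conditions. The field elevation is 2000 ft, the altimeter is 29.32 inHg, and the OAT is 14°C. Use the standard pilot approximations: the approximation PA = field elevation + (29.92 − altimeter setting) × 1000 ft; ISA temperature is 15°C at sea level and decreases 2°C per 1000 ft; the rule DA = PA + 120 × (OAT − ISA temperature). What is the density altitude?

3104 ft

Pressure altitude = 2000 + (29.92 − 29.32) × 1000 = 2000 + (+600) = 2600 ft.
ISA temperature at 2600 ft = 15 − 2 × (2600/1000) = 9.8°C.
ISA deviation = 14 − 9.8 = +4.2°C.
Density altitude = 2600 + 120 × (4.2) = 3104 ft.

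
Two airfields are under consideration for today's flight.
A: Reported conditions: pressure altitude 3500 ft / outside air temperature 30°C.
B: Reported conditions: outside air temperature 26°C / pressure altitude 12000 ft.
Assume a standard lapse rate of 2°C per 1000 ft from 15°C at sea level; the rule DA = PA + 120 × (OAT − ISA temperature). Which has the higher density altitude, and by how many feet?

B by 10060 ft

A: ISA temp = 8°C, deviation +22°C, DA = 3500 + 120 × 22 = 6140 ft.
B: ISA temp = -9°C, deviation +35°C, DA = 12000 + 120 × 35 = 16200 ft.
B is higher by 16200 − 6140 = 10060 ft.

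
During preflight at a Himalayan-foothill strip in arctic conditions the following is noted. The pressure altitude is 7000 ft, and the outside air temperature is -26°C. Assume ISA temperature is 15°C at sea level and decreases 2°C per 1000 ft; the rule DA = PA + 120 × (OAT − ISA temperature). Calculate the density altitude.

3760 ft

ISA temperature at 7000 ft = 15 − 2 × (7000/1000) = 1°C.
ISA deviation = -26 − 1 = -27°C.
Density altitude = 7000 + 120 × (-27) = 7000 + (-3240) = 3760 ft.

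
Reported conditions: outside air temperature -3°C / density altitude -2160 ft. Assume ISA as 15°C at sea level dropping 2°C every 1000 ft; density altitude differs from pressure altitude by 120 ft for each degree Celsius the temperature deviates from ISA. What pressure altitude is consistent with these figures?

DA = PA + 120 × (OAT − (15 − 2·PA/1000)) = PA + 120·OAT − 1800 + 0.24·PA = 1.24·PA + 120·OAT − 1800.
So 1.24·PA = -2160 − 120 × (-3) + 1800 = 0.
PA = 0 / 1.24 = 0 ft.

0 ft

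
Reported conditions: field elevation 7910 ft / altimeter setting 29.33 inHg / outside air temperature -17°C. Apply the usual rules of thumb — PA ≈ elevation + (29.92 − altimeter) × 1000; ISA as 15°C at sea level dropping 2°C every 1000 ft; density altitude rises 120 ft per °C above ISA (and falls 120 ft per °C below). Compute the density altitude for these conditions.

6700 ft

Pressure altitude = 7910 + (29.92 − 29.33) × 1000 = 7910 + (+590) = 8500 ft.
ISA temperature at 8500 ft = 15 − 2 × (8500/1000) = -2°C.
ISA deviation = -17 − (-2) = -15°C.
Density altitude = 8500 + 120 × (-15) = 6700 ft.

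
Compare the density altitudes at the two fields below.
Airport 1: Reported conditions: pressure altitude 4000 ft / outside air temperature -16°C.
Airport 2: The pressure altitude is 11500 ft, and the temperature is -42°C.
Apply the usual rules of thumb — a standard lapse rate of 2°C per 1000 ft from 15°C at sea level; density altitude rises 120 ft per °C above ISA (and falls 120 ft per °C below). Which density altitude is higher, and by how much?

Airport 1: ISA temp = 7°C, deviation -23°C, DA = 4000 + 120 × (-23) = 1240 ft.
Airport 2: ISA temp = -8°C, deviation -34°C, DA = 11500 + 120 × (-34) = 7420 ft.
Airport 2 is higher by 7420 − 1240 = 6180 ft.

Airport 2 by 6180 ft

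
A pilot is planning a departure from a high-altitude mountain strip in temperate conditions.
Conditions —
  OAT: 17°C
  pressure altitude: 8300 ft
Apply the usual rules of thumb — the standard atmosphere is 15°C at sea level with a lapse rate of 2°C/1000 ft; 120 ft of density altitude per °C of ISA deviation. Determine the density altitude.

10532 ft

ISA temperature at 8300 ft = 15 − 2 × (8300/1000) = -1.6°C.
ISA deviation = 17 − (-1.6) = +18.6°C.
Density altitude = 8300 + 120 × (18.6) = 8300 + (+2232) = 10532 ft.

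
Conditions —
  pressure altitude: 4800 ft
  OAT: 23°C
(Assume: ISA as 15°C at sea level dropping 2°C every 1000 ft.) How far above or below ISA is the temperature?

ISA+17.6°C

ISA temperature at 4800 ft = 15 − 2 × (4800/1000) = 5.4°C.
Deviation = OAT − ISA = 23 − 5.4 = +17.6°C.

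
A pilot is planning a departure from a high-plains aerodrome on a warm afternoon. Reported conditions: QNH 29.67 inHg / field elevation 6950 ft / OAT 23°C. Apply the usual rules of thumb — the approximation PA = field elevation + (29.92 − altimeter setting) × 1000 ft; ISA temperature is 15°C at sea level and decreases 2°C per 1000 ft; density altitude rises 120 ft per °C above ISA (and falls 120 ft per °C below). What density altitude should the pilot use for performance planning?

Pressure altitude = 6950 + (29.92 − 29.67) × 1000 = 6950 + (+250) = 7200 ft.
ISA temperature at 7200 ft = 15 − 2 × (7200/1000) = 0.6°C.
ISA deviation = 23 − 0.6 = +22.4°C.
Density altitude = 7200 + 120 × (22.4) = 9888 ft.

9888 ft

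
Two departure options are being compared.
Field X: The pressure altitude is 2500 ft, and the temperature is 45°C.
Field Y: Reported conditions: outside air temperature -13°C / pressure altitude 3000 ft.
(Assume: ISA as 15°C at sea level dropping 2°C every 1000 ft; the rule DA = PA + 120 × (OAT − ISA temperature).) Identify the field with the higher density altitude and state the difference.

Field X by 6340 ft

Field X: ISA temp = 10°C, deviation +35°C, DA = 2500 + 120 × 35 = 6700 ft.
Field Y: ISA temp = 9°C, deviation -22°C, DA = 3000 + 120 × (-22) = 360 ft.
Field X is higher by 6700 − 360 = 6340 ft.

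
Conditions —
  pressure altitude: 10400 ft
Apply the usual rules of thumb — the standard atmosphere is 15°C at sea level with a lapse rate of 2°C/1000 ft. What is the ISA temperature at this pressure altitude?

ISA temperature = 15 − 2 × (10400/1000) = 15 − 20.8 = -5.8°C.

-5.8°C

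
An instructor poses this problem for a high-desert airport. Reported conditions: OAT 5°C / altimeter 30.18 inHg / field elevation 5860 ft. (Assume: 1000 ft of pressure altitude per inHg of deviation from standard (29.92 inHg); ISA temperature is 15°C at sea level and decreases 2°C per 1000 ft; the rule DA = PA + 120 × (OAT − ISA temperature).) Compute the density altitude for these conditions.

5744 ft

Pressure altitude = 5860 + (29.92 − 30.18) × 1000 = 5860 + (-260) = 5600 ft.
ISA temperature at 5600 ft = 15 − 2 × (5600/1000) = 3.8°C.
ISA deviation = 5 − 3.8 = +1.2°C.
Density altitude = 5600 + 120 × (1.2) = 5744 ft.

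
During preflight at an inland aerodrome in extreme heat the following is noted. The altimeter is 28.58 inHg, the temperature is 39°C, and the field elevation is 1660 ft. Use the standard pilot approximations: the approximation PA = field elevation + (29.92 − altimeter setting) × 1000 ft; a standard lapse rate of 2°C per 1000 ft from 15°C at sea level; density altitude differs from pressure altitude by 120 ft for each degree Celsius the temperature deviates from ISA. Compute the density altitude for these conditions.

6600 ft

Pressure altitude = 1660 + (29.92 − 28.58) × 1000 = 1660 + (+1340) = 3000 ft.
ISA temperature at 3000 ft = 15 − 2 × (3000/1000) = 9°C.
ISA deviation = 39 − 9 = +30°C.
Density altitude = 3000 + 120 × (30) = 6600 ft.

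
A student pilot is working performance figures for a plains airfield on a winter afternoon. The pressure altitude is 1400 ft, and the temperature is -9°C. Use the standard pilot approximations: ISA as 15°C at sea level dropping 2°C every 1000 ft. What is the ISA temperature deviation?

ISA temperature at 1400 ft = 15 − 2 × (1400/1000) = 12.2°C.
Deviation = OAT − ISA = -9 − 12.2 = -21.2°C.

ISA-21.2°C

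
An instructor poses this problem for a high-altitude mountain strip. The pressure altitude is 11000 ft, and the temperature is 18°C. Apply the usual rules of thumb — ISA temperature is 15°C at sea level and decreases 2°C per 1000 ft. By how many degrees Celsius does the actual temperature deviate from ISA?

ISA+25°C

ISA temperature at 11000 ft = 15 − 2 × (11000/1000) = -7°C.
Deviation = OAT − ISA = 18 − (-7) = +25°C.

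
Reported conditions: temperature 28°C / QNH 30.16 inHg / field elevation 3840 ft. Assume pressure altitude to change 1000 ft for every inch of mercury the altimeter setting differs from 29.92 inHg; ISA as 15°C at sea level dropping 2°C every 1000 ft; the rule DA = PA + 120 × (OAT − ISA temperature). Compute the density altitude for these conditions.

Pressure altitude = 3840 + (29.92 − 30.16) × 1000 = 3840 + (-240) = 3600 ft.
ISA temperature at 3600 ft = 15 − 2 × (3600/1000) = 7.8°C.
ISA deviation = 28 − 7.8 = +20.2°C.
Density altitude = 3600 + 120 × (20.2) = 6024 ft.

6024 ft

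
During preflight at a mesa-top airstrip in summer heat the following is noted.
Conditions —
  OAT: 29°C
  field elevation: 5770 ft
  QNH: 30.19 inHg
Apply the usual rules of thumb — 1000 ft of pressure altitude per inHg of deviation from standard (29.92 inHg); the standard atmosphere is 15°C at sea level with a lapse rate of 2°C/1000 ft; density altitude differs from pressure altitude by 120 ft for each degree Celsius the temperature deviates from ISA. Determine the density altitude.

Pressure altitude = 5770 + (29.92 − 30.19) × 1000 = 5770 + (-270) = 5500 ft.
ISA temperature at 5500 ft = 15 − 2 × (5500/1000) = 4°C.
ISA deviation = 29 − 4 = +25°C.
Density altitude = 5500 + 120 × (25) = 8500 ft.

8500 ft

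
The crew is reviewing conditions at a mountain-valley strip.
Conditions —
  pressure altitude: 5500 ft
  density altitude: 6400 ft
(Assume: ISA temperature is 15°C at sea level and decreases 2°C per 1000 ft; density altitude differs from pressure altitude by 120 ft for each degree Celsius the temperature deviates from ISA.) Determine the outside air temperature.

Density altitude − pressure altitude = 6400 − 5500 = +900 ft.
At 120 ft/°C that is an ISA deviation of 900/120 = +7.5°C.
ISA temperature at 5500 ft = 15 − 2 × (5500/1000) = 4°C.
OAT = ISA + deviation = 4 + (+7.5) = 11.5°C.

11.5°C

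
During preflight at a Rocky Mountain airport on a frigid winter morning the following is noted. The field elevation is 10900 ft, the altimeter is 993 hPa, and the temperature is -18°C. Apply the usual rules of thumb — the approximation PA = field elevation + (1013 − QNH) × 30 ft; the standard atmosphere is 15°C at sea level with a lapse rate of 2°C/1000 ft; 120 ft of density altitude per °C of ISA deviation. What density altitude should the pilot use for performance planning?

Pressure altitude = 10900 + (1013 − 993) × 30 = 10900 + (+600) = 11500 ft.
ISA temperature at 11500 ft = 15 − 2 × (11500/1000) = -8°C.
ISA deviation = -18 − (-8) = -10°C.
Density altitude = 11500 + 120 × (-10) = 10300 ft.

10300 ft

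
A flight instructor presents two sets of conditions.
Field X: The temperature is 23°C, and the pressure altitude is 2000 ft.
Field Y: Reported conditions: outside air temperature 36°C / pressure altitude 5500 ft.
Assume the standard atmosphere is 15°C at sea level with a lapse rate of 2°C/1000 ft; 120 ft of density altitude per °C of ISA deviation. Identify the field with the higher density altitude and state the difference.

Field Y by 5900 ft

Field X: ISA temp = 11°C, deviation +12°C, DA = 2000 + 120 × 12 = 3440 ft.
Field Y: ISA temp = 4°C, deviation +32°C, DA = 5500 + 120 × 32 = 9340 ft.
Field Y is higher by 9340 − 3440 = 5900 ft.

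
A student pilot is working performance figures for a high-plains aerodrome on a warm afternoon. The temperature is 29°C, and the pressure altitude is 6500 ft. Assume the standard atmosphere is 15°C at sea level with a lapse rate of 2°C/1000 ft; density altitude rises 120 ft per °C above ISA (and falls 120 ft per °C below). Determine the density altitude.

9740 ft

ISA temperature at 6500 ft = 15 − 2 × (6500/1000) = 2°C.
ISA deviation = 29 − 2 = +27°C.
Density altitude = 6500 + 120 × (27) = 6500 + (+3240) = 9740 ft.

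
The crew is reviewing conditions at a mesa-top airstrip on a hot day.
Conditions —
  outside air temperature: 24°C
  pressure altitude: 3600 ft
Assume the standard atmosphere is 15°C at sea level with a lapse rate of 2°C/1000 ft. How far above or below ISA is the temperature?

ISA temperature at 3600 ft = 15 − 2 × (3600/1000) = 7.8°C.
Deviation = OAT − ISA = 24 − 7.8 = +16.2°C.

ISA+16.2°C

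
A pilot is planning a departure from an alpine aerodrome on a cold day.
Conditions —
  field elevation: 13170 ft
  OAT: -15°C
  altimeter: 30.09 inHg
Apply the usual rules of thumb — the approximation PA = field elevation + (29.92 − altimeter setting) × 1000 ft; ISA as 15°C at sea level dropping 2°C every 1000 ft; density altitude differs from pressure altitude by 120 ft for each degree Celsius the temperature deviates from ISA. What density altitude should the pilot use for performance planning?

Pressure altitude = 13170 + (29.92 − 30.09) × 1000 = 13170 + (-170) = 13000 ft.
ISA temperature at 13000 ft = 15 − 2 × (13000/1000) = -11°C.
ISA deviation = -15 − (-11) = -4°C.
Density altitude = 13000 + 120 × (-4) = 12520 ft.

12520 ft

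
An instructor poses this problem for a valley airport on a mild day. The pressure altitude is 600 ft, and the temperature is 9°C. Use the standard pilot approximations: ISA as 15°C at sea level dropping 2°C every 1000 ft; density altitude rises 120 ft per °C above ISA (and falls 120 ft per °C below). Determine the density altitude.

ISA temperature at 600 ft = 15 − 2 × (600/1000) = 13.8°C.
ISA deviation = 9 − 13.8 = -4.8°C.
Density altitude = 600 + 120 × (-4.8) = 600 + (-576) = 24 ft.

24 ft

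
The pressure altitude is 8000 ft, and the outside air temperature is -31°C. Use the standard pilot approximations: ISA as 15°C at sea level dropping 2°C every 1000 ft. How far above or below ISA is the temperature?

ISA temperature at 8000 ft = 15 − 2 × (8000/1000) = -1°C.
Deviation = OAT − ISA = -31 − (-1) = -30°C.

ISA-30°C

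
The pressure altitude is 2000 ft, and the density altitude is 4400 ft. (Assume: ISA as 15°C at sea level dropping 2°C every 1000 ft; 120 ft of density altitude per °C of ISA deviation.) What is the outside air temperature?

Density altitude − pressure altitude = 4400 − 2000 = +2400 ft.
At 120 ft/°C that is an ISA deviation of 2400/120 = +20°C.
ISA temperature at 2000 ft = 15 − 2 × (2000/1000) = 11°C.
OAT = ISA + deviation = 11 + (+20) = 31°C.

31°C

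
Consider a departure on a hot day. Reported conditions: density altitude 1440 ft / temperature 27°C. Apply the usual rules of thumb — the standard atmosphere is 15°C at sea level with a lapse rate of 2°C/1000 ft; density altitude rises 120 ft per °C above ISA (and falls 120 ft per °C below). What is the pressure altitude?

DA = PA + 120 × (OAT − (15 − 2·PA/1000)) = PA + 120·OAT − 1800 + 0.24·PA = 1.24·PA + 120·OAT − 1800.
So 1.24·PA = 1440 − 120 × 27 + 1800 = 0.
PA = 0 / 1.24 = 0 ft.

0 ft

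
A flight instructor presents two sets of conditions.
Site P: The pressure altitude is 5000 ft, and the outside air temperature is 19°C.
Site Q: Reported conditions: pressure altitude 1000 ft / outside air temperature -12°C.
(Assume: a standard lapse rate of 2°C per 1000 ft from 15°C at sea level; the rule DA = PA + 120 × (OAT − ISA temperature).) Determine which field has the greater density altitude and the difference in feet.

Site P: ISA temp = 5°C, deviation +14°C, DA = 5000 + 120 × 14 = 6680 ft.
Site Q: ISA temp = 13°C, deviation -25°C, DA = 1000 + 120 × (-25) = -2000 ft.
Site P is higher by 6680 − (-2000) = 8680 ft.

Site P by 8680 ft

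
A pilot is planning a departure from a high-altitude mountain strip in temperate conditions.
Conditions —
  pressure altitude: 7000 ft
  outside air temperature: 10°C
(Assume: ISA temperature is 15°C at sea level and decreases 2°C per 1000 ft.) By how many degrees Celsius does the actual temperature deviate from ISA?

ISA temperature at 7000 ft = 15 − 2 × (7000/1000) = 1°C.
Deviation = OAT − ISA = 10 − 1 = +9°C.

ISA+9°C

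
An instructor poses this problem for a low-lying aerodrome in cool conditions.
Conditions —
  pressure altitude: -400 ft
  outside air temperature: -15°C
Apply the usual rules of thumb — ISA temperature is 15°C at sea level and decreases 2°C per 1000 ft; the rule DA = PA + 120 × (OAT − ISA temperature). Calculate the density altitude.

ISA temperature at -400 ft = 15 − 2 × (-400/1000) = 15.8°C.
ISA deviation = -15 − 15.8 = -30.8°C.
Density altitude = -400 + 120 × (-30.8) = -400 + (-3696) = -4096 ft.

-4096 ft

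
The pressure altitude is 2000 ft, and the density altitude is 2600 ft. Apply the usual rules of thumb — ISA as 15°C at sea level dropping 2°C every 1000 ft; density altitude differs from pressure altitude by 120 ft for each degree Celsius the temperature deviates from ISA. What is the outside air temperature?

16°C

Density altitude − pressure altitude = 2600 − 2000 = +600 ft.
At 120 ft/°C that is an ISA deviation of 600/120 = +5°C.
ISA temperature at 2000 ft = 15 − 2 × (2000/1000) = 11°C.
OAT = ISA + deviation = 11 + (+5) = 16°C.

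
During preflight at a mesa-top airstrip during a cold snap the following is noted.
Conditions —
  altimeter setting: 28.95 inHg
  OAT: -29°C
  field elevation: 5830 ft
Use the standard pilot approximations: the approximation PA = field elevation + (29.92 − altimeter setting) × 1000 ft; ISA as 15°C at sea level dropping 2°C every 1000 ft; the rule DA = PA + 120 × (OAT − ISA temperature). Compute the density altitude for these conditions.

3152 ft

Pressure altitude = 5830 + (29.92 − 28.95) × 1000 = 5830 + (+970) = 6800 ft.
ISA temperature at 6800 ft = 15 − 2 × (6800/1000) = 1.4°C.
ISA deviation = -29 − 1.4 = -30.4°C.
Density altitude = 6800 + 120 × (-30.4) = 3152 ft.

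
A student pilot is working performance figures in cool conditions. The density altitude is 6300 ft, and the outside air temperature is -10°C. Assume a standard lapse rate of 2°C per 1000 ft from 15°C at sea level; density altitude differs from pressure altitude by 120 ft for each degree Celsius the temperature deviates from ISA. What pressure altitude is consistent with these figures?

DA = PA + 120 × (OAT − (15 − 2·PA/1000)) = PA + 120·OAT − 1800 + 0.24·PA = 1.24·PA + 120·OAT − 1800.
So 1.24·PA = 6300 − 120 × (-10) + 1800 = 9300.
PA = 9300 / 1.24 = 7500 ft.

7500 ft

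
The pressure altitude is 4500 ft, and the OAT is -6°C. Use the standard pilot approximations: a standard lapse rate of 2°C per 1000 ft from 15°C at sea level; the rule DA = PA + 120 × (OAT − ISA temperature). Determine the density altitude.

ISA temperature at 4500 ft = 15 − 2 × (4500/1000) = 6°C.
ISA deviation = -6 − 6 = -12°C.
Density altitude = 4500 + 120 × (-12) = 4500 + (-1440) = 3060 ft.

3060 ft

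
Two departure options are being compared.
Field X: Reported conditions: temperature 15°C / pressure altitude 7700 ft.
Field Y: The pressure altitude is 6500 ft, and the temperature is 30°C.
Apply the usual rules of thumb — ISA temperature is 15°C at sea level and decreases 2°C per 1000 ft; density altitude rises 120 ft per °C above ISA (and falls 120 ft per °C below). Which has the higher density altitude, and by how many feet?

Field Y by 312 ft

Field X: ISA temp = -0.4°C, deviation +15.4°C, DA = 7700 + 120 × 15.4 = 9548 ft.
Field Y: ISA temp = 2°C, deviation +28°C, DA = 6500 + 120 × 28 = 9860 ft.
Field Y is higher by 9860 − 9548 = 312 ft.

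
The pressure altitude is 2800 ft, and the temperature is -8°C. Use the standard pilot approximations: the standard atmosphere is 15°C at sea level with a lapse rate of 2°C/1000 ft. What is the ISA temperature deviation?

ISA temperature at 2800 ft = 15 − 2 × (2800/1000) = 9.4°C.
Deviation = OAT − ISA = -8 − 9.4 = -17.4°C.

ISA-17.4°C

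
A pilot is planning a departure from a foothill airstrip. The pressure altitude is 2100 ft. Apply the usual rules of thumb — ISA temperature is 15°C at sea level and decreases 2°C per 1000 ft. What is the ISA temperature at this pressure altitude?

10.8°C

ISA temperature = 15 − 2 × (2100/1000) = 15 − 4.2 = 10.8°C.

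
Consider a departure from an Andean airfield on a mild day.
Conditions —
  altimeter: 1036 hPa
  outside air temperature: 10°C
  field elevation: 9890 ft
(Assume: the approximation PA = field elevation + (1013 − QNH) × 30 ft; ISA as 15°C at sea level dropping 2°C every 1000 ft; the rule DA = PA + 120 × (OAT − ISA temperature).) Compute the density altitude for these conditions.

Pressure altitude = 9890 + (1013 − 1036) × 30 = 9890 + (-690) = 9200 ft.
ISA temperature at 9200 ft = 15 − 2 × (9200/1000) = -3.4°C.
ISA deviation = 10 − (-3.4) = +13.4°C.
Density altitude = 9200 + 120 × (13.4) = 10808 ft.

10808 ft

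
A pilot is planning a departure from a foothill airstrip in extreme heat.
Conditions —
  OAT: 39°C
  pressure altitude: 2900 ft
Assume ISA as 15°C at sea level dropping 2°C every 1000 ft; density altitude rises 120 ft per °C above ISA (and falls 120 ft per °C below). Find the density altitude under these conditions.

6476 ft

ISA temperature at 2900 ft = 15 − 2 × (2900/1000) = 9.2°C.
ISA deviation = 39 − 9.2 = +29.8°C.
Density altitude = 2900 + 120 × (29.8) = 2900 + (+3576) = 6476 ft.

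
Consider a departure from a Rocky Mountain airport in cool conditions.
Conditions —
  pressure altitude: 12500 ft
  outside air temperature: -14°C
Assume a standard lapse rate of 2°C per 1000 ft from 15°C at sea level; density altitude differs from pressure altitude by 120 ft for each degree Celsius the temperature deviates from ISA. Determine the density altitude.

12020 ft

ISA temperature at 12500 ft = 15 − 2 × (12500/1000) = -10°C.
ISA deviation = -14 − (-10) = -4°C.
Density altitude = 12500 + 120 × (-4) = 12500 + (-480) = 12020 ft.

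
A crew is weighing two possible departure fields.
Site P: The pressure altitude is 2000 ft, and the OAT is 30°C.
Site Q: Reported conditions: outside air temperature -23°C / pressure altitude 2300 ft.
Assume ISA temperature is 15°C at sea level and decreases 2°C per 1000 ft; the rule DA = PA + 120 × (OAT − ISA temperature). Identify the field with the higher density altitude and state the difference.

Site P: ISA temp = 11°C, deviation +19°C, DA = 2000 + 120 × 19 = 4280 ft.
Site Q: ISA temp = 10.4°C, deviation -33.4°C, DA = 2300 + 120 × (-33.4) = -1708 ft.
Site P is higher by 4280 − (-1708) = 5988 ft.

Site P by 5988 ft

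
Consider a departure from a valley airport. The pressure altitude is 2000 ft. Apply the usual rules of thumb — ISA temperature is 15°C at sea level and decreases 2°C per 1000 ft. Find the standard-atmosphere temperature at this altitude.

11°C

ISA temperature = 15 − 2 × (2000/1000) = 15 − 4 = 11°C.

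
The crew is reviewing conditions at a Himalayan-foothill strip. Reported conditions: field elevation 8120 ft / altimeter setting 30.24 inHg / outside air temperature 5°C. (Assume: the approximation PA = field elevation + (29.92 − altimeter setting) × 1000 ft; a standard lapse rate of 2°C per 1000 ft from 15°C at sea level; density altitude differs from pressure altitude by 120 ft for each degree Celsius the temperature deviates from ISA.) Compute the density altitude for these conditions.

Pressure altitude = 8120 + (29.92 − 30.24) × 1000 = 8120 + (-320) = 7800 ft.
ISA temperature at 7800 ft = 15 − 2 × (7800/1000) = -0.6°C.
ISA deviation = 5 − (-0.6) = +5.6°C.
Density altitude = 7800 + 120 × (5.6) = 8472 ft.

8472 ft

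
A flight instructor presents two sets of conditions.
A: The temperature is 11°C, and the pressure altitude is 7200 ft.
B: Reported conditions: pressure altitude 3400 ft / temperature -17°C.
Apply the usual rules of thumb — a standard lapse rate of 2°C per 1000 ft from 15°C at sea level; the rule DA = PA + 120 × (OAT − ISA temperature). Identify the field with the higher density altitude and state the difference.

A: ISA temp = 0.6°C, deviation +10.4°C, DA = 7200 + 120 × 10.4 = 8448 ft.
B: ISA temp = 8.2°C, deviation -25.2°C, DA = 3400 + 120 × (-25.2) = 376 ft.
A is higher by 8448 − 376 = 8072 ft.

A by 8072 ft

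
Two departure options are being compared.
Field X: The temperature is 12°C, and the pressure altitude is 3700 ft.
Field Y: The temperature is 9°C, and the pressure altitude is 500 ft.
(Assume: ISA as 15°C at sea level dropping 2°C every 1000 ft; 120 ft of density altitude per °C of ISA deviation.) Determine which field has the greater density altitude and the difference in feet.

Field X: ISA temp = 7.6°C, deviation +4.4°C, DA = 3700 + 120 × 4.4 = 4228 ft.
Field Y: ISA temp = 14°C, deviation -5°C, DA = 500 + 120 × (-5) = -100 ft.
Field X is higher by 4228 − (-100) = 4328 ft.

Field X by 4328 ft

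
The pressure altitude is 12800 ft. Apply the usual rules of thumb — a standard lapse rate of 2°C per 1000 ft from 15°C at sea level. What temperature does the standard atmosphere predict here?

ISA temperature = 15 − 2 × (12800/1000) = 15 − 25.6 = -10.6°C.

-10.6°C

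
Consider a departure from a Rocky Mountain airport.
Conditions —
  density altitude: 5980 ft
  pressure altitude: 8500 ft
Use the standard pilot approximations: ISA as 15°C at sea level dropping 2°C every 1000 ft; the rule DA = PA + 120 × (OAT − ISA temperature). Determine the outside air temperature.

-23°C

Density altitude − pressure altitude = 5980 − 8500 = -2520 ft.
At 120 ft/°C that is an ISA deviation of -2520/120 = -21°C.
ISA temperature at 8500 ft = 15 − 2 × (8500/1000) = -2°C.
OAT = ISA + deviation = -2 + (-21) = -23°C.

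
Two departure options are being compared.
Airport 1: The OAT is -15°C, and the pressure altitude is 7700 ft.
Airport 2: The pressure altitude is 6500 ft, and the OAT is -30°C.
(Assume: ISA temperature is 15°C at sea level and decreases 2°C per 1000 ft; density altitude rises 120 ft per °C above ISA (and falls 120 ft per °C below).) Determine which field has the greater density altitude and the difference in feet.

Airport 1 by 3288 ft

Airport 1: ISA temp = -0.4°C, deviation -14.6°C, DA = 7700 + 120 × (-14.6) = 5948 ft.
Airport 2: ISA temp = 2°C, deviation -32°C, DA = 6500 + 120 × (-32) = 2660 ft.
Airport 1 is higher by 5948 − 2660 = 3288 ft.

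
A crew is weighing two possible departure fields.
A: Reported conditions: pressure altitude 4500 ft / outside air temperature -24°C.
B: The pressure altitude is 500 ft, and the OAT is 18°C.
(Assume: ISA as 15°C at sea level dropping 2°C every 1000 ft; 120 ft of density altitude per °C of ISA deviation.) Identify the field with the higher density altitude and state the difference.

B by 80 ft

A: ISA temp = 6°C, deviation -30°C, DA = 4500 + 120 × (-30) = 900 ft.
B: ISA temp = 14°C, deviation +4°C, DA = 500 + 120 × 4 = 980 ft.
B is higher by 980 − 900 = 80 ft.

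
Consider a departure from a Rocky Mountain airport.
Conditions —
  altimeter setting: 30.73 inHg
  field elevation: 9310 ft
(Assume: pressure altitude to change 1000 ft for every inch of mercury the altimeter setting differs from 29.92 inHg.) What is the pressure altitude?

Pressure correction = (29.92 − 30.73) × 1000 = -810 ft.
Pressure altitude = 9310 + (-810) = 8500 ft.

8500 ft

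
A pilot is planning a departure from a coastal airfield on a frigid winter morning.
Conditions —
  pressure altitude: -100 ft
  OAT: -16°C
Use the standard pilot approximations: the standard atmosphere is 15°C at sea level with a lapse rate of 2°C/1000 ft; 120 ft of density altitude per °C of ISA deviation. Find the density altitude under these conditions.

ISA temperature at -100 ft = 15 − 2 × (-100/1000) = 15.2°C.
ISA deviation = -16 − 15.2 = -31.2°C.
Density altitude = -100 + 120 × (-31.2) = -100 + (-3744) = -3844 ft.

-3844 ft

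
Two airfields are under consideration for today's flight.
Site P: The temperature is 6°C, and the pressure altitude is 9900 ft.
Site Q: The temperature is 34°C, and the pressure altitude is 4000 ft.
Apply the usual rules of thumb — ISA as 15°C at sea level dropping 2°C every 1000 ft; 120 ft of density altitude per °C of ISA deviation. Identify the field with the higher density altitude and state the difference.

Site P by 3956 ft

Site P: ISA temp = -4.8°C, deviation +10.8°C, DA = 9900 + 120 × 10.8 = 11196 ft.
Site Q: ISA temp = 7°C, deviation +27°C, DA = 4000 + 120 × 27 = 7240 ft.
Site P is higher by 11196 − 7240 = 3956 ft.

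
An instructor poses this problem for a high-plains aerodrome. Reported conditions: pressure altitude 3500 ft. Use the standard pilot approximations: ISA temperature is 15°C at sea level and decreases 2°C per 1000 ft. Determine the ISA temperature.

ISA temperature = 15 − 2 × (3500/1000) = 15 − 7 = 8°C.

8°C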